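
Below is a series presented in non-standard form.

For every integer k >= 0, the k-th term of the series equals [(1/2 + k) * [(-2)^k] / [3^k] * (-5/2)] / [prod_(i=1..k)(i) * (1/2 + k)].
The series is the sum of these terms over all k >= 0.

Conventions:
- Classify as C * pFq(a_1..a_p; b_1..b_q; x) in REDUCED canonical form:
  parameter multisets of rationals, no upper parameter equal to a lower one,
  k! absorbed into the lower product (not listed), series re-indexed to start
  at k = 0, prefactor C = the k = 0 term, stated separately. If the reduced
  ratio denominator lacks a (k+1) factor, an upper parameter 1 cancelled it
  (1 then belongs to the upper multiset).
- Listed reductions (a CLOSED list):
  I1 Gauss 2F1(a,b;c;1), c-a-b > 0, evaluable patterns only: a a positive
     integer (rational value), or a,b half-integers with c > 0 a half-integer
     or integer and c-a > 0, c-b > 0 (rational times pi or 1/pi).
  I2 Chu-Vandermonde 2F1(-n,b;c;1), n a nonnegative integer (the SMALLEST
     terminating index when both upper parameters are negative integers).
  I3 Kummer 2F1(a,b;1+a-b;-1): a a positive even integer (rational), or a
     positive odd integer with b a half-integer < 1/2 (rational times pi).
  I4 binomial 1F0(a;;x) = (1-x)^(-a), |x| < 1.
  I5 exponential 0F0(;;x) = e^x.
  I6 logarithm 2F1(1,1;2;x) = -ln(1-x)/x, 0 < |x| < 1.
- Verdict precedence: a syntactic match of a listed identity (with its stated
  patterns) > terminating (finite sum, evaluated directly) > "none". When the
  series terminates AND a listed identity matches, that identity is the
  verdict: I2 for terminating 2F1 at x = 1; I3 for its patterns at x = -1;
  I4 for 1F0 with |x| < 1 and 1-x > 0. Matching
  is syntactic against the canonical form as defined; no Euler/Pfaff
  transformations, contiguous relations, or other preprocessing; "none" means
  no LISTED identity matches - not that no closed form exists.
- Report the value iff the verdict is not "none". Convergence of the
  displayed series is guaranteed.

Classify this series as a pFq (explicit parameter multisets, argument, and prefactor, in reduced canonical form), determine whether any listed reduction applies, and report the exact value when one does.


With C = -5/2: the canonical form is 0F0(-; -; -2/3). Verdict: exponential (I5) applies (the 0F0 exponential series at x = -2/3). Hence: (-5/2) * e^(-2/3).

Key observation: from the first term -5/2: the product of the first k integers (C = -5/2) is k!.
Consecutive-term ratio: r(k) = (-2/3) * 1 / [(k+1)] - rational in k. x = (-2/3); t_0 = -5/2; negate the roots.


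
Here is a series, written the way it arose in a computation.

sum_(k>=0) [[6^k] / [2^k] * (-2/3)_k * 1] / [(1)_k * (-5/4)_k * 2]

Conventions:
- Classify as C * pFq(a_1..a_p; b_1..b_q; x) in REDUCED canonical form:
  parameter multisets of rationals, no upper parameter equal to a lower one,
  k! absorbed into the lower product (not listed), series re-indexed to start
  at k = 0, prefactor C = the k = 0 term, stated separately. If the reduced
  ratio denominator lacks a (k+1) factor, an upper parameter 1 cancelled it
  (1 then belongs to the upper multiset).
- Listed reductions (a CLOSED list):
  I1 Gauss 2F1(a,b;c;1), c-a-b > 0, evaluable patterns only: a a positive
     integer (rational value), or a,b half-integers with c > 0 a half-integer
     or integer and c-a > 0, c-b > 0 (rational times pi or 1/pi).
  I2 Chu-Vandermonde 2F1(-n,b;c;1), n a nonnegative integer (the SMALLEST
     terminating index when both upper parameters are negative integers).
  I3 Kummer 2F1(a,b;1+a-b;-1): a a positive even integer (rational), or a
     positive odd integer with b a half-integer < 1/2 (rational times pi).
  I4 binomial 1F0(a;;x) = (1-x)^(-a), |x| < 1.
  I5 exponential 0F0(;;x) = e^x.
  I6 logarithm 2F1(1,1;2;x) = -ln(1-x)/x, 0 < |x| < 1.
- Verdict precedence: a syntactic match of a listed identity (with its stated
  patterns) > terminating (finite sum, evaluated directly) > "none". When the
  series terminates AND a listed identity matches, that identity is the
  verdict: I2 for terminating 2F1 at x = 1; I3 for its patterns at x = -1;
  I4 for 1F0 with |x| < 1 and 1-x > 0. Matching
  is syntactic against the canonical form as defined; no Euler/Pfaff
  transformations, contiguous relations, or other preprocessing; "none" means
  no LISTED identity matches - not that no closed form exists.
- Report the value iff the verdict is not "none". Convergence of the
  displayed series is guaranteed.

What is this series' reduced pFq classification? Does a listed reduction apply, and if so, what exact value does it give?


Prefactor 1/2, argument 3: 1F1 with upper {-2/3} over lower {-5/4}. Verdict: no listed reduction: x = 3 and upper {-2/3} fail every I1-I6 pattern.

The tell: with t_0 = 1/2, the two k-th powers (C = 1/2) combine into one argument.
Consecutive-term ratio: r(k) = 3 * (k-2/3) / [(k-5/4) (k+1)] - rational in k, leading ratio 3; with t_0 = 1/2, classification follows.


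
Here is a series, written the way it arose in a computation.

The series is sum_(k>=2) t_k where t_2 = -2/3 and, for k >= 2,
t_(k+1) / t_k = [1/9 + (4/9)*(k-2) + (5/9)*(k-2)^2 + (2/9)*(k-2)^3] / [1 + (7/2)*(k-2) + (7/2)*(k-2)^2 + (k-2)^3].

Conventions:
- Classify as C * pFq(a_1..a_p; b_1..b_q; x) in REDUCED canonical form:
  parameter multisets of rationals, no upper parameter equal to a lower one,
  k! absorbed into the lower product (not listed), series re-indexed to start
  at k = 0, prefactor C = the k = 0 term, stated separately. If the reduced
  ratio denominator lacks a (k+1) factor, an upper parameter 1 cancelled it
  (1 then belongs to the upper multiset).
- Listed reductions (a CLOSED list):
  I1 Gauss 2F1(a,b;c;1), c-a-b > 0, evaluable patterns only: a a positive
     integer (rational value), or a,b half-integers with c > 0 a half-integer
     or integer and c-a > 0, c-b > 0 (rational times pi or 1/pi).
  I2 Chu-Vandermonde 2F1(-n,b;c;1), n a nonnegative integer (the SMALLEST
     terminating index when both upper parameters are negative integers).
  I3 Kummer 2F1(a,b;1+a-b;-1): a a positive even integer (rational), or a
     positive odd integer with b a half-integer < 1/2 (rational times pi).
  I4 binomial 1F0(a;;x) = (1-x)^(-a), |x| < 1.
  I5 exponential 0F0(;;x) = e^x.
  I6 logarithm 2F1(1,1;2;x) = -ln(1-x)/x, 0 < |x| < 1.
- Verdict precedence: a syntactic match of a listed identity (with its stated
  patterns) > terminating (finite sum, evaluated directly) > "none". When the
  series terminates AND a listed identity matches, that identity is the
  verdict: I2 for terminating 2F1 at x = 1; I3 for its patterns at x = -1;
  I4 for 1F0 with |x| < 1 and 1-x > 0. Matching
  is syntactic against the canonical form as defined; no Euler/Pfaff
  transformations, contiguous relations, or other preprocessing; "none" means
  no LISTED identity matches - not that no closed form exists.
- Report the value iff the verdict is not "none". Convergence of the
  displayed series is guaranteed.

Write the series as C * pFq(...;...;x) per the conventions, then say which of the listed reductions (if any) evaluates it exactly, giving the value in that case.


This is -2/3 * 2F1(1, 1; 2; 2/9) in reduced canonical form. Verdict (x = 2/9): the I6 logarithm reduction applies (the logarithm: parameters (1,1;2), x = 2/9). Value: 3 * ln(7/9).

The tell: from the first term -2/3: cancel k + 1/2 from the displayed ratio first; then prefactor -2/3.
Ratio: r(k) = (2/9) * (k+1) (k+1) / [(k+2) (k+1)] - poly over poly, x = (2/9) from leading terms; C = -2/3 at k = 0.


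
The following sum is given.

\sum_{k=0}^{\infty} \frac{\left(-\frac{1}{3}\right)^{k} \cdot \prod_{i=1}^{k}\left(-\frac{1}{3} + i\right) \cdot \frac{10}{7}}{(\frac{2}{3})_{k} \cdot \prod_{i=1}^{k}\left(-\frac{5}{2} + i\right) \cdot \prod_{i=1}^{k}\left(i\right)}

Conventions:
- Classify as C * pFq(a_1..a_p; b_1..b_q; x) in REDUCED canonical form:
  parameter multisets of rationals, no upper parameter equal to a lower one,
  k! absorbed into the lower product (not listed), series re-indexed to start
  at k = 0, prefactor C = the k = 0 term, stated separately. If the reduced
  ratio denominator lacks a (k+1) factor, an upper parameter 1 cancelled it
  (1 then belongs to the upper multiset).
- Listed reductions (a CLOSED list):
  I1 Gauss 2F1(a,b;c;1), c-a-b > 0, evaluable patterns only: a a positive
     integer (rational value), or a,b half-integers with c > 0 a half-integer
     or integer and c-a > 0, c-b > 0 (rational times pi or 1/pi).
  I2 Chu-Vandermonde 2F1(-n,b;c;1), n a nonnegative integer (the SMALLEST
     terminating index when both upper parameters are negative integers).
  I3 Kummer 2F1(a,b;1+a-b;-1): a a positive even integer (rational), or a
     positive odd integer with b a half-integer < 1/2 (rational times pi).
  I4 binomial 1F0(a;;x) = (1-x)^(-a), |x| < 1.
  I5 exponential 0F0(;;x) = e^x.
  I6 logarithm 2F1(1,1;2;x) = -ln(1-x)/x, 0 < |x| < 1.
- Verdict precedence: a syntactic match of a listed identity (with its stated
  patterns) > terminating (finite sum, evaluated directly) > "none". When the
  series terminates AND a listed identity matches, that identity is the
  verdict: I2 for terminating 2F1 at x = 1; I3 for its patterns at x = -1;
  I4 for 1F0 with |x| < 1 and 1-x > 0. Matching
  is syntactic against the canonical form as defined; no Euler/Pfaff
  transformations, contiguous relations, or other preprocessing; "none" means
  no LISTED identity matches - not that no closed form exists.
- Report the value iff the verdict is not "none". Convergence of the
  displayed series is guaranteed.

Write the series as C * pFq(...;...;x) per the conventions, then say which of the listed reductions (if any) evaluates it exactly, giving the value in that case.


Prefactor \frac{10}{7}, argument -\frac{1}{3}: 0F1 with upper {-} over lower {-\frac{3}{2}}. Verdict: none (x = -\frac{1}{3}): each listed identity misses the multisets {-} ; {-\frac{3}{2}}.

Structural cue: x = -\frac{1}{3} and the running product (prefactor 10/7) telescopes to a rising factorial.
Step ratio: r(k) = -\frac{1}{3} * 1 / [(k-\frac{3}{2}) (k+1)] - poly over poly, x = -\frac{1}{3} from leading terms; C = \frac{10}{7} at k = 0.


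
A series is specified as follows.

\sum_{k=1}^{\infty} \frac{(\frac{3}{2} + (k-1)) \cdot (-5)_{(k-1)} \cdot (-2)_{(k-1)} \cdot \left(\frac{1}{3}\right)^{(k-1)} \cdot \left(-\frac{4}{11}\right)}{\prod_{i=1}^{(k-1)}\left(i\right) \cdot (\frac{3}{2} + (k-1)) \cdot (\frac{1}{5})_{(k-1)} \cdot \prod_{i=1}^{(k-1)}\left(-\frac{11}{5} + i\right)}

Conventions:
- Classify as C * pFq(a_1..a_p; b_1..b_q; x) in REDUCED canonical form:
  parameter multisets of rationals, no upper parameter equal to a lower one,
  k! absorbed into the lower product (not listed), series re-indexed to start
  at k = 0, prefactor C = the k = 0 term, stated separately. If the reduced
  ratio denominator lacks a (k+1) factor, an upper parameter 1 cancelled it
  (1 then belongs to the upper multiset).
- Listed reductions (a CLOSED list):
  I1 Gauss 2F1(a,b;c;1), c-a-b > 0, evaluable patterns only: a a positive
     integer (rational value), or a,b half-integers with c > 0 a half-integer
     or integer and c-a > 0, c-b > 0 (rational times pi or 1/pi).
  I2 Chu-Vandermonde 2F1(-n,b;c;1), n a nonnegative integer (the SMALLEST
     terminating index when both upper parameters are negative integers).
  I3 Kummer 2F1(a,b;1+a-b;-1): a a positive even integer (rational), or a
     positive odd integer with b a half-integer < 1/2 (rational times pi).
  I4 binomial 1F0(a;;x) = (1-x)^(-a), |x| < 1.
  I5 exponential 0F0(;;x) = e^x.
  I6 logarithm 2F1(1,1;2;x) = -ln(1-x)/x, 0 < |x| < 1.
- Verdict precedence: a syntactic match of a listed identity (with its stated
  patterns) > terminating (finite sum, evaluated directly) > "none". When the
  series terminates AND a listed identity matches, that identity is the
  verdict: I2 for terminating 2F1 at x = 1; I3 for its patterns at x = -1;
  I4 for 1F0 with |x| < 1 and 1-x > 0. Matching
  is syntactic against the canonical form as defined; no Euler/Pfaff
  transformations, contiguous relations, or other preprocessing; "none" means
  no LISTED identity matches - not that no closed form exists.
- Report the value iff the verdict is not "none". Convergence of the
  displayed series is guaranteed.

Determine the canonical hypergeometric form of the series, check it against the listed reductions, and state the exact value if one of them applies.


Key observation: t_0 = -\frac{4}{11} here, and the lower running product (prefactor -4/11) is a rising factorial.
Adjacent-term ratio: r(k) = \frac{1}{3} * (k-5) (k-2) / [(k-\frac{6}{5}) (k+\frac{1}{5}) (k+1)] - rational; roots negated = parameters, x = \frac{1}{3}, C = -\frac{4}{11}.

Prefactor -\frac{4}{11}, argument \frac{1}{3}: 2F2 with upper {-5, -2} over lower {-\frac{6}{5}, \frac{1}{5}}. Verdict: terminating - upper -2 stops the sum at k = 2; the 3 terms are added exactly. Sum: -\frac{8324}{891}.


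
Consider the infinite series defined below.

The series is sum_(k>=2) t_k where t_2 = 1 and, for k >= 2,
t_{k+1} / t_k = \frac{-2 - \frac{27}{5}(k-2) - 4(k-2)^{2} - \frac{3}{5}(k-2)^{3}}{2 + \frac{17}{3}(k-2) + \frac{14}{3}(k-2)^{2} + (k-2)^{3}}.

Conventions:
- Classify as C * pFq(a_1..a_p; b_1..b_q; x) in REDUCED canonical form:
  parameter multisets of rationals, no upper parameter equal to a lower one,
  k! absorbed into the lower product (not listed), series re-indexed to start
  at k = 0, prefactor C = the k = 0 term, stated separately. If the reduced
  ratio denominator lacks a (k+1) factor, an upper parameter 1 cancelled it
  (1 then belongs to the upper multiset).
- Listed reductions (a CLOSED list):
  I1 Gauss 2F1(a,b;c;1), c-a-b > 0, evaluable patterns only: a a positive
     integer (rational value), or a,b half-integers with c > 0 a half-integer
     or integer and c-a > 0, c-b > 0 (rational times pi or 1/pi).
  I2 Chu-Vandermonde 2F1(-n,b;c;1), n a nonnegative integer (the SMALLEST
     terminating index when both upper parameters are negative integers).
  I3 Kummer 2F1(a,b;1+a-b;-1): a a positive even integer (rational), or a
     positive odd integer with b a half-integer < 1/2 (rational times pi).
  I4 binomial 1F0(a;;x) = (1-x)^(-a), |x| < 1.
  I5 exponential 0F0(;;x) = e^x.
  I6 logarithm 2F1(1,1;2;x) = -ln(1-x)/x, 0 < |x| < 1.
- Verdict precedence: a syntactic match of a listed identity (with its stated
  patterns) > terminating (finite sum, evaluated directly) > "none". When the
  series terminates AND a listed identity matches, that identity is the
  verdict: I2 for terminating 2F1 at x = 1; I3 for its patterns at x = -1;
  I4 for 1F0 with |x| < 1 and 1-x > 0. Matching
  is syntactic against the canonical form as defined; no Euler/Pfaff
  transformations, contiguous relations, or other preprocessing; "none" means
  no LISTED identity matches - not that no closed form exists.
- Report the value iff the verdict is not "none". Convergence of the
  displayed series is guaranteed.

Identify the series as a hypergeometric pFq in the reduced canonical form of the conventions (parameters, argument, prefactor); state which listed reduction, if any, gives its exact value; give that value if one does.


Classification (C = 1): 2F1 with upper {1, 5}, lower {3}, argument x = -\frac{3}{5}. Verdict: none - at argument -\frac{3}{5} the multisets {1, 5} ; {3} match no listed identity.

Key observation: with t_0 = 1, the expanded ratio factors over Q; C = 1, x = -3/5, roots give parameters.
Consecutive-term ratio: r(k) = -\frac{3}{5} * (k+1) (k+5) / [(k+3) (k+1)] - poly over poly, x = -\frac{3}{5} from leading terms; C = 1 at k = 0.


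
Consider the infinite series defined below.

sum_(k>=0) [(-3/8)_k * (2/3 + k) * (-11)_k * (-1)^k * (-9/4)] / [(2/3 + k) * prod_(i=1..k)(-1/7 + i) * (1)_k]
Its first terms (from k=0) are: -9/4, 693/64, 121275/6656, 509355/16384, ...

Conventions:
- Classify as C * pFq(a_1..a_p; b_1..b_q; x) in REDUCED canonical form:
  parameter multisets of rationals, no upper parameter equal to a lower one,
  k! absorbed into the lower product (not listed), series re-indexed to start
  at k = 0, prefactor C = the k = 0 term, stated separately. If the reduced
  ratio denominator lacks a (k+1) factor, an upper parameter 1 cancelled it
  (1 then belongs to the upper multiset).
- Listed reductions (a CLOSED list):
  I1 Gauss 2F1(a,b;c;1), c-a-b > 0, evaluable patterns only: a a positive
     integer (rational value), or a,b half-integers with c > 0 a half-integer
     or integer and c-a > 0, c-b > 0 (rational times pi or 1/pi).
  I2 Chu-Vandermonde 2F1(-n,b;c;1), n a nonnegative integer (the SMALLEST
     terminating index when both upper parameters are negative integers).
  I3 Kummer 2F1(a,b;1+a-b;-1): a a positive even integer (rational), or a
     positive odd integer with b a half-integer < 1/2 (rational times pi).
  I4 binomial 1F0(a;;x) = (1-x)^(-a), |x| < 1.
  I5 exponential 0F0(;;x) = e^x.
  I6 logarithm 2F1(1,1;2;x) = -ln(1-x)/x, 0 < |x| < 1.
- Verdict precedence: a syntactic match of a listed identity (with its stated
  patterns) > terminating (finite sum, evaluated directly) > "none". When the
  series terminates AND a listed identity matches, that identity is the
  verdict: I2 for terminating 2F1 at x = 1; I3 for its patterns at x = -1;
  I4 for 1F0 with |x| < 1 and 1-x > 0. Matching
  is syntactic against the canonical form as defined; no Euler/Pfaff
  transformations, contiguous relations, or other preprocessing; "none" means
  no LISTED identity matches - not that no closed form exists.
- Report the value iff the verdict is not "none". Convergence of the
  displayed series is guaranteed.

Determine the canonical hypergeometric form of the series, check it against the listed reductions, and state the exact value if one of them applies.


At argument -1: a 2F1 with upper {-11, -3/8}, lower {6/7}, scaled by C = -9/4. Verdict: terminating. With -11 upstairs the series is a 12-term polynomial sum; evaluated term by term. Its exact value is 79373249098051465513569/375552991495356153856.

Key observation: t_0 being -9/4, the lower running product (prefactor -9/4) is a rising factorial.
Step ratio: r(k) = (-1) * (k-11) (k-3/8) / [(k+6/7) (k+1)] ; factor over Q: parameters, x = (-1), and C = -9/4.


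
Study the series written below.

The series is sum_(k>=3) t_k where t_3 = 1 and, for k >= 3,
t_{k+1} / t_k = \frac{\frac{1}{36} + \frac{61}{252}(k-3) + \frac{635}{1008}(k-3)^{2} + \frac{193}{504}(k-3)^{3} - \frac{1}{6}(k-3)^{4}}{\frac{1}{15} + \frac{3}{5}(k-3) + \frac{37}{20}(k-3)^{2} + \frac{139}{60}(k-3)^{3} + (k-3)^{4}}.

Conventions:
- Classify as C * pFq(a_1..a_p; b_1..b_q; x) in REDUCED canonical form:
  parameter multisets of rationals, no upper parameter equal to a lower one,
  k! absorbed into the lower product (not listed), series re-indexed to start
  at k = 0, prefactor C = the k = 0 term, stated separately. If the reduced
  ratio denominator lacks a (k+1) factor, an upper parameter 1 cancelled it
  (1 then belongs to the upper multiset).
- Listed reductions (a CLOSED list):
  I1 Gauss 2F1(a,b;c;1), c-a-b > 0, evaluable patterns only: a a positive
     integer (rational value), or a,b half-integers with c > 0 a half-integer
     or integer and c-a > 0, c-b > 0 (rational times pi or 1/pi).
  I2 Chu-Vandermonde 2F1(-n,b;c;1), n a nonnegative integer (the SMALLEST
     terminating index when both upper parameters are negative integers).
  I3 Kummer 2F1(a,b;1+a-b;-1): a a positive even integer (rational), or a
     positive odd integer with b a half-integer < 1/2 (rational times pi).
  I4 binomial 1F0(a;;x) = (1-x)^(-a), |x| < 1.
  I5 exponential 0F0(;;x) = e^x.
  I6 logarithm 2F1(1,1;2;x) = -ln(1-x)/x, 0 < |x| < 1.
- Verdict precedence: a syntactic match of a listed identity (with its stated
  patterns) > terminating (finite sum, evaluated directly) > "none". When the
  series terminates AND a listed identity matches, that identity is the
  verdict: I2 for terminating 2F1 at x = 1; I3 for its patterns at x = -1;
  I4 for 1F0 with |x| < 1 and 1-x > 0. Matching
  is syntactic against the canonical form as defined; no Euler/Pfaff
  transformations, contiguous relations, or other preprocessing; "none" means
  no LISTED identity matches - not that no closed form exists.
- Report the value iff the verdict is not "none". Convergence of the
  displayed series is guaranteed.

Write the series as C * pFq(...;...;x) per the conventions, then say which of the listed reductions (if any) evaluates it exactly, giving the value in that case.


Key step: with t_0 = 1, factor the ratio over Q (C = 1, x = -1/6): negated roots = parameters.
Step ratio: r(k) = -\frac{1}{6} * (k-\frac{7}{2}) (k+\frac{2}{7}) / [(k+\frac{2}{5}) (k+1)] - poly over poly, x = -\frac{1}{6} from leading terms; C = 1 at k = 0.

Reduced: x = -\frac{1}{6}, 2F1, upper = {-\frac{7}{2}, \frac{2}{7}}, lower = {\frac{2}{5}}, C = 1. Verdict: no listed reduction: x = -\frac{1}{6} and upper {-\frac{7}{2}, \frac{2}{7}} fail every I1-I6 pattern.


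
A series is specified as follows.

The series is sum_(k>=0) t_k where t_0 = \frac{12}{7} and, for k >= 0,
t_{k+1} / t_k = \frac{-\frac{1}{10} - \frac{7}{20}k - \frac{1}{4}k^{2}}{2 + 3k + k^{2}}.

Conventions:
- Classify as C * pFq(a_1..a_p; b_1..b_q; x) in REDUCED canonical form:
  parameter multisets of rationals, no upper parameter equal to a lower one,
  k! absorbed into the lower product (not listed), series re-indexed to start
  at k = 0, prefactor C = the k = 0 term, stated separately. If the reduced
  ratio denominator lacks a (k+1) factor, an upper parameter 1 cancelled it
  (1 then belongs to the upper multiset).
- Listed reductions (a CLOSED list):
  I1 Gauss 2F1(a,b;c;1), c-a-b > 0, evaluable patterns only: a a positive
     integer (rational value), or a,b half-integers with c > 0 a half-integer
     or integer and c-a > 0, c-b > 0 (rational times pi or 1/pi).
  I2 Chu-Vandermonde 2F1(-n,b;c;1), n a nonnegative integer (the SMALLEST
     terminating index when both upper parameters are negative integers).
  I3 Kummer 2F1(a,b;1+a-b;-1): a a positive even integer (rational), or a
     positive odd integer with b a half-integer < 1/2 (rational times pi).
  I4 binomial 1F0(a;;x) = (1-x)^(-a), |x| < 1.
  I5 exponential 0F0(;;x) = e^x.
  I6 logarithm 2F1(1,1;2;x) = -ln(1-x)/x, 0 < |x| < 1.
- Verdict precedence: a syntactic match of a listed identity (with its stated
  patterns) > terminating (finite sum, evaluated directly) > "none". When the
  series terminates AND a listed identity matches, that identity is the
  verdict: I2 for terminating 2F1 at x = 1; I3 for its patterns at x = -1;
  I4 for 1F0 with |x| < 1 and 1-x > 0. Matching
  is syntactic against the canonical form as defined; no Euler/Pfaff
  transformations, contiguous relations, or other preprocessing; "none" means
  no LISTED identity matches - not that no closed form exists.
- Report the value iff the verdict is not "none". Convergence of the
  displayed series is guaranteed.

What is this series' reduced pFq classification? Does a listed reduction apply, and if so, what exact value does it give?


This is \frac{12}{7} * 2F1(\frac{2}{5}, 1; 2; -\frac{1}{4}) in reduced canonical form. Verdict: none. A 2F1 with upper {\frac{2}{5}, 1} fits none of I1-I6 at x = -\frac{1}{4}; the sum runs forever.

The tell: with t_0 = \frac{12}{7}, the expanded ratio factors over Q; prefactor 12/7, roots give parameters.
Consecutive-term ratio: r(k) = -\frac{1}{4} * (k+\frac{2}{5}) (k+1) / [(k+2) (k+1)] - rational in k, leading ratio -\frac{1}{4}; with t_0 = \frac{12}{7}, classification follows.


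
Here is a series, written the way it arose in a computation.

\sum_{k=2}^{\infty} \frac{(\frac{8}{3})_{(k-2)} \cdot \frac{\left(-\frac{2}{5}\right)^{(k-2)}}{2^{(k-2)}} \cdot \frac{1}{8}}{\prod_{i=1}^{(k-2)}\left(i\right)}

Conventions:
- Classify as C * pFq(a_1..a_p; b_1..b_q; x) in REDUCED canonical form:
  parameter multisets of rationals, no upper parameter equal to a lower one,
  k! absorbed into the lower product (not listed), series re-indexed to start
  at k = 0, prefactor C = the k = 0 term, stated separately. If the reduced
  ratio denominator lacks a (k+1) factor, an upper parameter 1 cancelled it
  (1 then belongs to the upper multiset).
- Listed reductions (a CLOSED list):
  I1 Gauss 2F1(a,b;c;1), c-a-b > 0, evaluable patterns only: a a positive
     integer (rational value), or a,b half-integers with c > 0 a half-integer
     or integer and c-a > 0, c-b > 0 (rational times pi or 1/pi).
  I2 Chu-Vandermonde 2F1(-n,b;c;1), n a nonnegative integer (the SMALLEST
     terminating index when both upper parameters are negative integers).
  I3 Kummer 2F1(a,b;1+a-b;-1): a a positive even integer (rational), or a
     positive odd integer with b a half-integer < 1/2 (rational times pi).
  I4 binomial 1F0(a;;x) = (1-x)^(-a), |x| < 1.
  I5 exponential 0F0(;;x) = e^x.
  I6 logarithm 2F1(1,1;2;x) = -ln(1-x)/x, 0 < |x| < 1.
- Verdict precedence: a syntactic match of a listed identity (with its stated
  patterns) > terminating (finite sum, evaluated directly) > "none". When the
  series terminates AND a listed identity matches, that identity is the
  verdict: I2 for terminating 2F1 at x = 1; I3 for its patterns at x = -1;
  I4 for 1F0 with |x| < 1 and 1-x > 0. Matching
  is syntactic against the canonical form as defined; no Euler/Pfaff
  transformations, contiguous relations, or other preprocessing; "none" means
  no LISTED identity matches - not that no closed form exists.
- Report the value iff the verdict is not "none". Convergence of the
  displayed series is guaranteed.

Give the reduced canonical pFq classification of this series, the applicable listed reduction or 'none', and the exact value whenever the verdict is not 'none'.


At argument -\frac{1}{5}: a 1F0 with upper {\frac{8}{3}}, lower {-}, scaled by C = \frac{1}{8}. Verdict: the I4 binomial reduction applies (the 1F0 binomial series: exponent -8/3, x = -\frac{1}{5}). Hence: \frac{1}{8} \cdot \left(\frac{6}{5}\right)^{-\frac{8}{3}}.

Key step: with t_0 = \frac{1}{8}, the product of the first k integers (prefactor 1/8) is k!.
Ratio: r(k) = -\frac{1}{5} * (k+\frac{8}{3}) / [(k+1)] - poly over poly, x = -\frac{1}{5} from leading terms; C = \frac{1}{8} at k = 0.


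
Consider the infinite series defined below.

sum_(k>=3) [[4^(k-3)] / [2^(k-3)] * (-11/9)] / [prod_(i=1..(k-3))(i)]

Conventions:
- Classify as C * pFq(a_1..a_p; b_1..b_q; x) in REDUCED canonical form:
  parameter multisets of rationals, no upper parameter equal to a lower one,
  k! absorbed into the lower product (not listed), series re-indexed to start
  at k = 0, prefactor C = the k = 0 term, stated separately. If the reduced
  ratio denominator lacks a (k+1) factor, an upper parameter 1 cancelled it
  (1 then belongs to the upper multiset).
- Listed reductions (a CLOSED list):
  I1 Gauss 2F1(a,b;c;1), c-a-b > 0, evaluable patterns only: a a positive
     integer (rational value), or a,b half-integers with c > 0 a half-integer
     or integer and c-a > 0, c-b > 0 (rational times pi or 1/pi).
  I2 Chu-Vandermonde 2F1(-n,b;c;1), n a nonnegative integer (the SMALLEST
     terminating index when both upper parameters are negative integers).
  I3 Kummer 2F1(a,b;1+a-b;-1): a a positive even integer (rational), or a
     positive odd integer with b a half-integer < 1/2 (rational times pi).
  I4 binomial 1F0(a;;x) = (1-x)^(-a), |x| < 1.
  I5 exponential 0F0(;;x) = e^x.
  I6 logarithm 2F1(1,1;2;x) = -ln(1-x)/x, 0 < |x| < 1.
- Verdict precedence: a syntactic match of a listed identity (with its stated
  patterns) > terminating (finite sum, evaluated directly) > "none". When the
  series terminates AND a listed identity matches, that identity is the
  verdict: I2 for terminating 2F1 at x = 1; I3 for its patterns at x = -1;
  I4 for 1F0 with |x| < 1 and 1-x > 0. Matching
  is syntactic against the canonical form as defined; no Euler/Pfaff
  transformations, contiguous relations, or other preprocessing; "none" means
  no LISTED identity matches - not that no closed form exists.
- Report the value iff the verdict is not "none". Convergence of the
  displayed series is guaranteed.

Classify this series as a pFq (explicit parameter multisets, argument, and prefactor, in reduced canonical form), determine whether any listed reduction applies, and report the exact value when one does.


First insight: from the first term -11/9: the two k-th powers (C = -11/9, x = 2) combine into one argument.
Term ratio: r(k) = 2 * 1 / [(k+1)] - poly over poly, x = 2 from leading terms; C = -11/9 at k = 0.

Classification (C = -11/9): 0F0 with upper {-}, lower {-}, argument x = 2. Verdict: this is exponential (I5) (the 0F0 exponential series at x = 2). Exact value: (-11/9) * e^(2).


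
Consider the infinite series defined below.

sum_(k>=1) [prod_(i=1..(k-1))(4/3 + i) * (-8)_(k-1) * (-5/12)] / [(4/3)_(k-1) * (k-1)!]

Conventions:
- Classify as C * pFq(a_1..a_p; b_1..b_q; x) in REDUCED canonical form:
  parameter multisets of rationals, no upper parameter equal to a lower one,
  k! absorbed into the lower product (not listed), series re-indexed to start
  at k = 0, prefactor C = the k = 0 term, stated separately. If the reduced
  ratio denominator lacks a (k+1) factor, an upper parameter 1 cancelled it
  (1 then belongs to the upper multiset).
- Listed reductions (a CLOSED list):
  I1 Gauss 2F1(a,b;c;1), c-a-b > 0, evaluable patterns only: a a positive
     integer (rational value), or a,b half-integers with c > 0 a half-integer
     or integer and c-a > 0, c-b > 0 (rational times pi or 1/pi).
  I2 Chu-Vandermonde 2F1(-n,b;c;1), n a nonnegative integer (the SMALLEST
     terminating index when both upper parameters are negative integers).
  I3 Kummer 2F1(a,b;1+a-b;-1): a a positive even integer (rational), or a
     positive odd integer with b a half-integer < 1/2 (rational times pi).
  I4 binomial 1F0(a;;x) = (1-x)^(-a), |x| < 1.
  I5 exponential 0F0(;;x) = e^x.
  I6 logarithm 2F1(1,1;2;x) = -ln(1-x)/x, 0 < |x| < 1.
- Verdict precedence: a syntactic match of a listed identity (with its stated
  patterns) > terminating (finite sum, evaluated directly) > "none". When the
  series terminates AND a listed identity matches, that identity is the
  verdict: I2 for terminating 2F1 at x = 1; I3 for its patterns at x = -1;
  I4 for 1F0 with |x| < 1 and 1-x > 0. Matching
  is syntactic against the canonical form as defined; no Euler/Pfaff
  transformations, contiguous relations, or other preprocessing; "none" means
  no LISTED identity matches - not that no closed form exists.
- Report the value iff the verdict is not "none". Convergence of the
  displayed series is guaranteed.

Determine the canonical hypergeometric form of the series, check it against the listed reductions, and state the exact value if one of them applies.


Key step: x = 1 and the running product (C = -5/12) telescopes to a rising factorial.
Term ratio: r(k) = 1 * (k-8) (k+7/3) / [(k+4/3) (k+1)] ; factor over Q: parameters, x = 1, and C = -5/12.

Classification (C = -5/12): 2F1 with upper {-8, 7/3}, lower {4/3}, argument x = 1. Verdict: Vandermonde's identity (I2) applies (terminating 2F1 at x = 1 with n = 8, b = 7/3, c = 4/3). Its exact value is 0.


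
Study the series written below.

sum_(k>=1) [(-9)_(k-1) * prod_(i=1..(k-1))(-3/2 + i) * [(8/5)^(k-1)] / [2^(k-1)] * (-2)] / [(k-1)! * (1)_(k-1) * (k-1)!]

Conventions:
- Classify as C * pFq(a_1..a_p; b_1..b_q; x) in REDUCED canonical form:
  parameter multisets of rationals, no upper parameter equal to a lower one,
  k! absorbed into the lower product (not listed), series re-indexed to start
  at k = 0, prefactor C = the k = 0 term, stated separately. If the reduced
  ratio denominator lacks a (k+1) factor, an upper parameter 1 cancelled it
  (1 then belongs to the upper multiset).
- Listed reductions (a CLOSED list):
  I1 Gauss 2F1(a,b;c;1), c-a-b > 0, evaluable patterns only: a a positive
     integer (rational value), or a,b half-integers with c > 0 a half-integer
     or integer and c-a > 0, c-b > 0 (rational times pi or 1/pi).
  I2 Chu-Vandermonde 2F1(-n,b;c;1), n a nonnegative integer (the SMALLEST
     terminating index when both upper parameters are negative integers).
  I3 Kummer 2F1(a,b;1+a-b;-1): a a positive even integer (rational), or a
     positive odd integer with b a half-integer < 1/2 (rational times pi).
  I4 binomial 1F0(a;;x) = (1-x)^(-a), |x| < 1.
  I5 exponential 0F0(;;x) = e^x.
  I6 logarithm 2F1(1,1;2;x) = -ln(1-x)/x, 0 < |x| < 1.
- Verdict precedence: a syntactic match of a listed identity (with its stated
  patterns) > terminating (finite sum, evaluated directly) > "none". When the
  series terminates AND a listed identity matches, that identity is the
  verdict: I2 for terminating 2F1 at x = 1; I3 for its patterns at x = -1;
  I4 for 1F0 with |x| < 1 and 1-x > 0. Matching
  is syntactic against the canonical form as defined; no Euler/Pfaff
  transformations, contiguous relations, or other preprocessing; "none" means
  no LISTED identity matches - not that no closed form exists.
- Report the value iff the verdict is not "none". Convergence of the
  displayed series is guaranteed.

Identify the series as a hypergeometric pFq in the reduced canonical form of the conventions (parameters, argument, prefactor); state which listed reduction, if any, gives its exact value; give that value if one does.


Classification (C = -2): 2F2 with upper {-9, -1/2}, lower {1, 1}, argument x = 4/5. Verdict: terminating (-9 upstairs). 10 nonzero terms in all; added directly. Value: -250387515457/35437500000.

First insight: from the first term -2: the two k-th powers (prefactor -2) combine into one argument.
Adjacent-term ratio: r(k) = (4/5) * (k-9) (k-1/2) / [(k+1) (k+1) (k+1)] - poly over poly, x = (4/5) from leading terms; C = -2 at k = 0.


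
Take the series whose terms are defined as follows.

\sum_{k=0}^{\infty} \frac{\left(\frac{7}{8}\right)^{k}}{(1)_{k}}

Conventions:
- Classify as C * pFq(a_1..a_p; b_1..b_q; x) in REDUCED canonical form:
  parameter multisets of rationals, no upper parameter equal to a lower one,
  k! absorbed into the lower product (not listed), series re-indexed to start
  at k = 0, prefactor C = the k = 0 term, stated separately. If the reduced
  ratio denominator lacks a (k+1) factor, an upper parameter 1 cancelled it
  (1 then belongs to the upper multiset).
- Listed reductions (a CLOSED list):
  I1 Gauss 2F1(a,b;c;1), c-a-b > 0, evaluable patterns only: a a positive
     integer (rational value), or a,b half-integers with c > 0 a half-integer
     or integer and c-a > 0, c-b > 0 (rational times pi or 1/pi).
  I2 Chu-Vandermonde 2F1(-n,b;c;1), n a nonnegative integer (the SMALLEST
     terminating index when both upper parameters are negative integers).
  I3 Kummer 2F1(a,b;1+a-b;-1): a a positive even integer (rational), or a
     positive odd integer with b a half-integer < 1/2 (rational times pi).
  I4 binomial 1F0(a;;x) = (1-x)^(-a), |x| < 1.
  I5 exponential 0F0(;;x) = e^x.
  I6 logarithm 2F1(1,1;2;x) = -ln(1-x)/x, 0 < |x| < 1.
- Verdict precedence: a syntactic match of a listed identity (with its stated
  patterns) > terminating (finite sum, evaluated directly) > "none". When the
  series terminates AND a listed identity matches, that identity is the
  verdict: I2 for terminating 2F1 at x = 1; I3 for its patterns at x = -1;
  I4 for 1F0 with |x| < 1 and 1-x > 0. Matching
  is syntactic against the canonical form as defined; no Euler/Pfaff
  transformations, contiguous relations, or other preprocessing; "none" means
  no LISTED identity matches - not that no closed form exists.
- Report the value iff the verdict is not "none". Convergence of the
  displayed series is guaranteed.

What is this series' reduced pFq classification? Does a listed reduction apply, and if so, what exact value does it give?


The tell: with t_0 = 1, (1)_k (prefactor 1) is k! itself.
Ratio: r(k) = \frac{7}{8} * 1 / [(k+1)] - poly over poly, x = \frac{7}{8} from leading terms; C = 1 at k = 0.

The series (x = \frac{7}{8}) is 0F0: upper {-}, lower {-}, prefactor 1. Verdict (x = \frac{7}{8}): the exponential series (I5) applies (the 0F0 exponential series at x = \frac{7}{8}). Value: e^{\frac{7}{8}}.


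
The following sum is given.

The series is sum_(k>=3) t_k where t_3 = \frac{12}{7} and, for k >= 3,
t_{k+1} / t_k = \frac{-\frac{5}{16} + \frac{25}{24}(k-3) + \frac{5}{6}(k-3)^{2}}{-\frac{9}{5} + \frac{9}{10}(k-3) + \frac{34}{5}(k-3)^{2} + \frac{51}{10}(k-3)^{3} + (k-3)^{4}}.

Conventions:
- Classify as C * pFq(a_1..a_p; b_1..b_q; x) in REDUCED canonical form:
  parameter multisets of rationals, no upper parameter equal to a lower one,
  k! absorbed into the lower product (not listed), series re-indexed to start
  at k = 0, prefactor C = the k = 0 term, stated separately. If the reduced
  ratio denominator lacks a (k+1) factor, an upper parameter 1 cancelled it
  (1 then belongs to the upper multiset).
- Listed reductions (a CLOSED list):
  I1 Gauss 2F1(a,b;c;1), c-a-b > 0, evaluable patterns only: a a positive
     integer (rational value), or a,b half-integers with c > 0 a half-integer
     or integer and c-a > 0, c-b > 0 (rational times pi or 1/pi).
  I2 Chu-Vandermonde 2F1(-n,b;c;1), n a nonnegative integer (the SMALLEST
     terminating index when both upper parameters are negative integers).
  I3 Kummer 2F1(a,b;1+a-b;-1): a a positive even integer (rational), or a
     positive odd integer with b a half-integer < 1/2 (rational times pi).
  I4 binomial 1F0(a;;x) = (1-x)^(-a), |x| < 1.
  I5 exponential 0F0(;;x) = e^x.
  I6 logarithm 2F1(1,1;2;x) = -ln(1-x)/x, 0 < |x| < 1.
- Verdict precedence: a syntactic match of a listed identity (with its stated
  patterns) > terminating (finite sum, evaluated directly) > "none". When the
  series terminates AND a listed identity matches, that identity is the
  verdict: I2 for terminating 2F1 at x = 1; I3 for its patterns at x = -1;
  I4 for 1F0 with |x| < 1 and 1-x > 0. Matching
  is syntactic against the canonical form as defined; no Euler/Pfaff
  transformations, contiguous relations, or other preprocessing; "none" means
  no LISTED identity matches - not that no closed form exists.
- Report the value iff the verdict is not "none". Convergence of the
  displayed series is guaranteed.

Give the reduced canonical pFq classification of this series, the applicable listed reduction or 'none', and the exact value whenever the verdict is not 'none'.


Structural cue: t_0 = \frac{12}{7} here, and roots of the ratio polynomials (C = 12/7, x = 5/6) are the negated parameters.
Step ratio: r(k) = \frac{5}{6} * (k-\frac{1}{4}) / [(k-\frac{2}{5}) (k+3) (k+1)] - rational in k, leading ratio \frac{5}{6}; with t_0 = \frac{12}{7}, classification follows.

At argument \frac{5}{6}: a 1F2 with upper {-\frac{1}{4}}, lower {-\frac{2}{5}, 3}, scaled by C = \frac{12}{7}. Verdict: none. Every listed pattern misses the 1F2 form at \frac{5}{6}, upper {-\frac{1}{4}}.


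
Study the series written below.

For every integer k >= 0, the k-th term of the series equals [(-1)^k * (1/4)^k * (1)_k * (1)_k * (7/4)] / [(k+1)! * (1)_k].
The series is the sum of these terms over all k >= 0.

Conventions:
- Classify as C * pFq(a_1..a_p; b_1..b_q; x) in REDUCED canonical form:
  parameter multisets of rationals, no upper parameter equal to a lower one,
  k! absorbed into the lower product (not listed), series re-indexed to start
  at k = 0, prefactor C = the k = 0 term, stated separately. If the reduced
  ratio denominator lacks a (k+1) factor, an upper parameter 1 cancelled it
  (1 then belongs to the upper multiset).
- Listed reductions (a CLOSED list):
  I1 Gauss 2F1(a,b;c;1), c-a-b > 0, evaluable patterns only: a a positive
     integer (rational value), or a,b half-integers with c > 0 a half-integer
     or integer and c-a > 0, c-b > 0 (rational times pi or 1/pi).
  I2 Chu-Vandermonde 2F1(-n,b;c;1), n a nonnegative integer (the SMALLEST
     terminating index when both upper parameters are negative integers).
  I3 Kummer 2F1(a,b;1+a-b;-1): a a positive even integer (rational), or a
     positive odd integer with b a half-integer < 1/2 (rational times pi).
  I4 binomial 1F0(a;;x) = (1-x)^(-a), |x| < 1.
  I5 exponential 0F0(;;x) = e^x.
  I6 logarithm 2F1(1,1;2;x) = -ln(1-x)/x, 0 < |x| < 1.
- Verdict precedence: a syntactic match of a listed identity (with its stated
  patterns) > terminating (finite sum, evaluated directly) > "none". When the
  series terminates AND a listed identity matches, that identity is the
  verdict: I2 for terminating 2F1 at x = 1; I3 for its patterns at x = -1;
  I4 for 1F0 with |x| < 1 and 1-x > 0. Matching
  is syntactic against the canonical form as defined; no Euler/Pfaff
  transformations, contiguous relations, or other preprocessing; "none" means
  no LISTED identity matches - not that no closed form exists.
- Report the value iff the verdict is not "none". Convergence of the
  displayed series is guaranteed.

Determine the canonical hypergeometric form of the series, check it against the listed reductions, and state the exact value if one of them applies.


Canonical form: C = 7/4 times 2F1 with upper {1, 1}, lower {2}, x = -1/4. Verdict (x = -1/4): the I6 logarithm reduction applies (the logarithm: parameters (1,1;2), x = -1/4). Its exact value is 7 * ln(5/4).

The tell: t_0 = 7/4 here, and (1)_k (C = 7/4, x = -1/4) is k! itself.
Step ratio: r(k) = (-1/4) * (k+1) (k+1) / [(k+2) (k+1)] - rational in k, leading ratio (-1/4); with t_0 = 7/4, classification follows.
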